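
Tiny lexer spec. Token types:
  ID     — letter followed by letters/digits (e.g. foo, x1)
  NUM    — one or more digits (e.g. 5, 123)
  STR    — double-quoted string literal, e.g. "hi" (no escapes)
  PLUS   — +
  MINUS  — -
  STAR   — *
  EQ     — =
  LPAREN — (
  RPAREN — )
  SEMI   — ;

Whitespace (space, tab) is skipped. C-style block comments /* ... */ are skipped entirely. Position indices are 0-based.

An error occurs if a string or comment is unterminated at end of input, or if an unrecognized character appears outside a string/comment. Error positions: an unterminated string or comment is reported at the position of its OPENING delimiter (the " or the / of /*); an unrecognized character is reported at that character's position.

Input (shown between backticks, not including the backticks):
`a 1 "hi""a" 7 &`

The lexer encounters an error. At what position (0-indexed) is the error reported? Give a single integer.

pos=0: emit ID 'a' (now at pos=1)
pos=2: emit NUM '1' (now at pos=3)
pos=4: enter STRING mode
pos=4: emit STR "hi" (now at pos=8)
pos=8: enter STRING mode
pos=8: emit STR "a" (now at pos=11)
pos=12: emit NUM '7' (now at pos=13)
pos=14: ERROR — unrecognized char '&'

Answer: 14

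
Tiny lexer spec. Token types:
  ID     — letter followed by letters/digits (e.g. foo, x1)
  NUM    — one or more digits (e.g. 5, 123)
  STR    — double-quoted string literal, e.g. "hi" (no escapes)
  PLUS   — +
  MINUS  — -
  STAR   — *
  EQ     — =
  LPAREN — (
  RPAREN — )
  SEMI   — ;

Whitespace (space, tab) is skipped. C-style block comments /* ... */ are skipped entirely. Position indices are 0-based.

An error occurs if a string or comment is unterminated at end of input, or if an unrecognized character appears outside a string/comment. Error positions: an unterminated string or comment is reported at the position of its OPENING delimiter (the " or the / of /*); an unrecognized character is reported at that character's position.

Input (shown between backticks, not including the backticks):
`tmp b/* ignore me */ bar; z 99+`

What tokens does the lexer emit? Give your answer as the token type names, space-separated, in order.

pos=0: emit ID 'tmp' (now at pos=3)
pos=4: emit ID 'b' (now at pos=5)
pos=5: enter COMMENT mode (saw '/*')
exit COMMENT mode (now at pos=20)
pos=21: emit ID 'bar' (now at pos=24)
pos=24: emit SEMI ';'
pos=26: emit ID 'z' (now at pos=27)
pos=28: emit NUM '99' (now at pos=30)
pos=30: emit PLUS '+'
DONE. 7 tokens: [ID, ID, ID, SEMI, ID, NUM, PLUS]

Answer: ID ID ID SEMI ID NUM PLUS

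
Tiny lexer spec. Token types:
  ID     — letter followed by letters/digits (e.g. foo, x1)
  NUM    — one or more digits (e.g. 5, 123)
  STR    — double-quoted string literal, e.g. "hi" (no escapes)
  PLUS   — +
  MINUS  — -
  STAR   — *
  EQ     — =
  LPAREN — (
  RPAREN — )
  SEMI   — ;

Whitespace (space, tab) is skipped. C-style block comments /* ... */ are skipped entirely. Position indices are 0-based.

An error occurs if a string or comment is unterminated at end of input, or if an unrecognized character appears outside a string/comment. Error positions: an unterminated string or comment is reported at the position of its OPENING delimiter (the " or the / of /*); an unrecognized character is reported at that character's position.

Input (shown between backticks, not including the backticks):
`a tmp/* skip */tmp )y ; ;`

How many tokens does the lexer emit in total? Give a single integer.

pos=0: emit ID 'a' (now at pos=1)
pos=2: emit ID 'tmp' (now at pos=5)
pos=5: enter COMMENT mode (saw '/*')
exit COMMENT mode (now at pos=15)
pos=15: emit ID 'tmp' (now at pos=18)
pos=19: emit RPAREN ')'
pos=20: emit ID 'y' (now at pos=21)
pos=22: emit SEMI ';'
pos=24: emit SEMI ';'
DONE. 7 tokens: [ID, ID, ID, RPAREN, ID, SEMI, SEMI]

Answer: 7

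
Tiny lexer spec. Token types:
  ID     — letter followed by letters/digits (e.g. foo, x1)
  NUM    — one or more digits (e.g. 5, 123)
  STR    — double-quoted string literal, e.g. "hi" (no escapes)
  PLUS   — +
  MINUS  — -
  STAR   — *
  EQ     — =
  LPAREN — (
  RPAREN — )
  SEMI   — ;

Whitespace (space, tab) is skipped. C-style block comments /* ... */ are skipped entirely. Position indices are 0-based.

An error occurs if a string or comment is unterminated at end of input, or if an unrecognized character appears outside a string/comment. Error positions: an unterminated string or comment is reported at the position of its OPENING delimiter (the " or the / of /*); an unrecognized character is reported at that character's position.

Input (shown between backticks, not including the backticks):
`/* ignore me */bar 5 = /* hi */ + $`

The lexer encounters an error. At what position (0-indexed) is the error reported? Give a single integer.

pos=0: enter COMMENT mode (saw '/*')
exit COMMENT mode (now at pos=15)
pos=15: emit ID 'bar' (now at pos=18)
pos=19: emit NUM '5' (now at pos=20)
pos=21: emit EQ '='
pos=23: enter COMMENT mode (saw '/*')
exit COMMENT mode (now at pos=31)
pos=32: emit PLUS '+'
pos=34: ERROR — unrecognized char '$'

Answer: 34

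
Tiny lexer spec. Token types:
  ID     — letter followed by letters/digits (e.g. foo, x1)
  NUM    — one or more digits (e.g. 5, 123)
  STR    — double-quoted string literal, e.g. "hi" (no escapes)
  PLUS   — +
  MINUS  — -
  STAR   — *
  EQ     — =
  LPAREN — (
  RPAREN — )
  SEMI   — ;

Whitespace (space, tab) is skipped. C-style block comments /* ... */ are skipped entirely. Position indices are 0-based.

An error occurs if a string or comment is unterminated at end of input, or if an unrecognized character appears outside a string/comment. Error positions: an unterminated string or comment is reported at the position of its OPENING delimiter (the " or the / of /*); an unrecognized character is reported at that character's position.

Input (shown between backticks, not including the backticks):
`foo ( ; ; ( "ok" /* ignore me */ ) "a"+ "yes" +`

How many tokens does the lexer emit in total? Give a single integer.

pos=0: emit ID 'foo' (now at pos=3)
pos=4: emit LPAREN '('
pos=6: emit SEMI ';'
pos=8: emit SEMI ';'
pos=10: emit LPAREN '('
pos=12: enter STRING mode
pos=12: emit STR "ok" (now at pos=16)
pos=17: enter COMMENT mode (saw '/*')
exit COMMENT mode (now at pos=32)
pos=33: emit RPAREN ')'
pos=35: enter STRING mode
pos=35: emit STR "a" (now at pos=38)
pos=38: emit PLUS '+'
pos=40: enter STRING mode
pos=40: emit STR "yes" (now at pos=45)
pos=46: emit PLUS '+'
DONE. 11 tokens: [ID, LPAREN, SEMI, SEMI, LPAREN, STR, RPAREN, STR, PLUS, STR, PLUS]

Answer: 11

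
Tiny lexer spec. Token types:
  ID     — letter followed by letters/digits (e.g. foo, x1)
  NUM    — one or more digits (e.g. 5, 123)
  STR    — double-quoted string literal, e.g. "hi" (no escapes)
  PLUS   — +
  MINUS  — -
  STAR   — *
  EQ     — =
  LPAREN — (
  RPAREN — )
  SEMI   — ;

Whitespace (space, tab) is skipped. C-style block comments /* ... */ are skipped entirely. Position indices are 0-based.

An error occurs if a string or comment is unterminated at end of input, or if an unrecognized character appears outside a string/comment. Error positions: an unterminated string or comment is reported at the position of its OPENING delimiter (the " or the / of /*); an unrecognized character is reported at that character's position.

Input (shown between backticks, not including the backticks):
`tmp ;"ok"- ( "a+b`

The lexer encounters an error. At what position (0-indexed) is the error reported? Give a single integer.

Answer: 13

Derivation:
pos=0: emit ID 'tmp' (now at pos=3)
pos=4: emit SEMI ';'
pos=5: enter STRING mode
pos=5: emit STR "ok" (now at pos=9)
pos=9: emit MINUS '-'
pos=11: emit LPAREN '('
pos=13: enter STRING mode
pos=13: ERROR — unterminated string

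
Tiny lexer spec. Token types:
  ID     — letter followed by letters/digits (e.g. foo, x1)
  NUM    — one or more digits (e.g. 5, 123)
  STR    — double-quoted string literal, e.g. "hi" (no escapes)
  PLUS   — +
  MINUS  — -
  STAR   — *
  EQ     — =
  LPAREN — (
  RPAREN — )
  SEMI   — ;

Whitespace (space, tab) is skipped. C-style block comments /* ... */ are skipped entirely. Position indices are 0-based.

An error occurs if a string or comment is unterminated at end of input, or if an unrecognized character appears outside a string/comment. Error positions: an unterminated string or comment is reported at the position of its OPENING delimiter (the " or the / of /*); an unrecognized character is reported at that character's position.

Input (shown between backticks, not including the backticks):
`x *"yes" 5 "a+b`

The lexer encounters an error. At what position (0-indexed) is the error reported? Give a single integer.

Answer: 11

Derivation:
pos=0: emit ID 'x' (now at pos=1)
pos=2: emit STAR '*'
pos=3: enter STRING mode
pos=3: emit STR "yes" (now at pos=8)
pos=9: emit NUM '5' (now at pos=10)
pos=11: enter STRING mode
pos=11: ERROR — unterminated string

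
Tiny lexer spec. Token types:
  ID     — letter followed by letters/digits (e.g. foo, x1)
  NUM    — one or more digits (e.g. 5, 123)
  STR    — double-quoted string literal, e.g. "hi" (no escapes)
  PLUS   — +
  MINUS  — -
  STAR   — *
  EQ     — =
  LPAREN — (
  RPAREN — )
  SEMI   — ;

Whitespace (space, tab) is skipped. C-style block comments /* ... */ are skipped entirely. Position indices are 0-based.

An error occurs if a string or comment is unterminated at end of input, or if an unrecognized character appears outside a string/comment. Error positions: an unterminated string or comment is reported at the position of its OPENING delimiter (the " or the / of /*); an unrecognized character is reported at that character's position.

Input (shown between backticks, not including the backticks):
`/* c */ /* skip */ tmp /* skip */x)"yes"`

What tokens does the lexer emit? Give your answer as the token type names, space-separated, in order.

Answer: ID ID RPAREN STR

Derivation:
pos=0: enter COMMENT mode (saw '/*')
exit COMMENT mode (now at pos=7)
pos=8: enter COMMENT mode (saw '/*')
exit COMMENT mode (now at pos=18)
pos=19: emit ID 'tmp' (now at pos=22)
pos=23: enter COMMENT mode (saw '/*')
exit COMMENT mode (now at pos=33)
pos=33: emit ID 'x' (now at pos=34)
pos=34: emit RPAREN ')'
pos=35: enter STRING mode
pos=35: emit STR "yes" (now at pos=40)
DONE. 4 tokens: [ID, ID, RPAREN, STR]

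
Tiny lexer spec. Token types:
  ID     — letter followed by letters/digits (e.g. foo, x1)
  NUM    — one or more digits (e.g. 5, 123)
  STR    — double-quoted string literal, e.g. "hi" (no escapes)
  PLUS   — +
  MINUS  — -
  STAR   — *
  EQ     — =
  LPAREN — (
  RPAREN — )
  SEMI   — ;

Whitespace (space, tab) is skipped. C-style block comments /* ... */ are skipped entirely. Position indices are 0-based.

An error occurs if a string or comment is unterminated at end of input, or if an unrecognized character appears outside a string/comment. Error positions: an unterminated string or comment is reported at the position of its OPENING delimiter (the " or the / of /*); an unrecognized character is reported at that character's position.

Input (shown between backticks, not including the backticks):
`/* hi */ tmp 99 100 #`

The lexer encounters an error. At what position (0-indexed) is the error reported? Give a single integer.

pos=0: enter COMMENT mode (saw '/*')
exit COMMENT mode (now at pos=8)
pos=9: emit ID 'tmp' (now at pos=12)
pos=13: emit NUM '99' (now at pos=15)
pos=16: emit NUM '100' (now at pos=19)
pos=20: ERROR — unrecognized char '#'

Answer: 20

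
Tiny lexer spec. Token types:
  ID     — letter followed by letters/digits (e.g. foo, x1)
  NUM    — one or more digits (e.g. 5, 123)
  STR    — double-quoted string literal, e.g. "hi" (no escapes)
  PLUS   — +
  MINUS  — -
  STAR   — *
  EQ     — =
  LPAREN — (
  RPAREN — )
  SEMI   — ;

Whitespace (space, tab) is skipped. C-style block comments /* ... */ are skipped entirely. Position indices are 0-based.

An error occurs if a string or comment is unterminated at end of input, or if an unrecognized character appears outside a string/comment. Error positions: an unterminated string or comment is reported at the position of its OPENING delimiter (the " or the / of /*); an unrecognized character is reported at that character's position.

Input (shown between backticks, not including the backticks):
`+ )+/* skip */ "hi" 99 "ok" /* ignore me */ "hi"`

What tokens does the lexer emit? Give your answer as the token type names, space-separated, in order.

Answer: PLUS RPAREN PLUS STR NUM STR STR

Derivation:
pos=0: emit PLUS '+'
pos=2: emit RPAREN ')'
pos=3: emit PLUS '+'
pos=4: enter COMMENT mode (saw '/*')
exit COMMENT mode (now at pos=14)
pos=15: enter STRING mode
pos=15: emit STR "hi" (now at pos=19)
pos=20: emit NUM '99' (now at pos=22)
pos=23: enter STRING mode
pos=23: emit STR "ok" (now at pos=27)
pos=28: enter COMMENT mode (saw '/*')
exit COMMENT mode (now at pos=43)
pos=44: enter STRING mode
pos=44: emit STR "hi" (now at pos=48)
DONE. 7 tokens: [PLUS, RPAREN, PLUS, STR, NUM, STR, STR]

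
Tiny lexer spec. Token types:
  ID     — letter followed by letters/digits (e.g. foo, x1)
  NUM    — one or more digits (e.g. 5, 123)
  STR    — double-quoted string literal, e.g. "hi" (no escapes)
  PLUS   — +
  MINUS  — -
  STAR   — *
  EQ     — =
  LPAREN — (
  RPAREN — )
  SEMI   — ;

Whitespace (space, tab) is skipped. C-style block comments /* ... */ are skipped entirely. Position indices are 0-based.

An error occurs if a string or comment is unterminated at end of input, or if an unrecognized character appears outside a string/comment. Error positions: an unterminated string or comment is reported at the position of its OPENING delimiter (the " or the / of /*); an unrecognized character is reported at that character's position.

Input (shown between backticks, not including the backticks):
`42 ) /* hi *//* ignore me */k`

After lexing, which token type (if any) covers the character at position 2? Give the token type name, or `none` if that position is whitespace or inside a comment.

Answer: none

Derivation:
pos=0: emit NUM '42' (now at pos=2)
pos=3: emit RPAREN ')'
pos=5: enter COMMENT mode (saw '/*')
exit COMMENT mode (now at pos=13)
pos=13: enter COMMENT mode (saw '/*')
exit COMMENT mode (now at pos=28)
pos=28: emit ID 'k' (now at pos=29)
DONE. 3 tokens: [NUM, RPAREN, ID]
Position 2: char is ' ' -> none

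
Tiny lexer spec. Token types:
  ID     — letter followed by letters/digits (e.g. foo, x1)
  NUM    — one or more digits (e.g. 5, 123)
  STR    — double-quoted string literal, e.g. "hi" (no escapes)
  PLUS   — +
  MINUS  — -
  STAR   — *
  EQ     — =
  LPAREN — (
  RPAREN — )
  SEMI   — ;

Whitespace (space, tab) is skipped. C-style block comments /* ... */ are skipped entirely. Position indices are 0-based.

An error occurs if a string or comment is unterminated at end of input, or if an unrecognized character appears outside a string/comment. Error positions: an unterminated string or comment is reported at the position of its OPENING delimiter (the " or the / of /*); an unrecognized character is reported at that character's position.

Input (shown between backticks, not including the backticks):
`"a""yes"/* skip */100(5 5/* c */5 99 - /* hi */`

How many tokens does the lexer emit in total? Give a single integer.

Answer: 9

Derivation:
pos=0: enter STRING mode
pos=0: emit STR "a" (now at pos=3)
pos=3: enter STRING mode
pos=3: emit STR "yes" (now at pos=8)
pos=8: enter COMMENT mode (saw '/*')
exit COMMENT mode (now at pos=18)
pos=18: emit NUM '100' (now at pos=21)
pos=21: emit LPAREN '('
pos=22: emit NUM '5' (now at pos=23)
pos=24: emit NUM '5' (now at pos=25)
pos=25: enter COMMENT mode (saw '/*')
exit COMMENT mode (now at pos=32)
pos=32: emit NUM '5' (now at pos=33)
pos=34: emit NUM '99' (now at pos=36)
pos=37: emit MINUS '-'
pos=39: enter COMMENT mode (saw '/*')
exit COMMENT mode (now at pos=47)
DONE. 9 tokens: [STR, STR, NUM, LPAREN, NUM, NUM, NUM, NUM, MINUS]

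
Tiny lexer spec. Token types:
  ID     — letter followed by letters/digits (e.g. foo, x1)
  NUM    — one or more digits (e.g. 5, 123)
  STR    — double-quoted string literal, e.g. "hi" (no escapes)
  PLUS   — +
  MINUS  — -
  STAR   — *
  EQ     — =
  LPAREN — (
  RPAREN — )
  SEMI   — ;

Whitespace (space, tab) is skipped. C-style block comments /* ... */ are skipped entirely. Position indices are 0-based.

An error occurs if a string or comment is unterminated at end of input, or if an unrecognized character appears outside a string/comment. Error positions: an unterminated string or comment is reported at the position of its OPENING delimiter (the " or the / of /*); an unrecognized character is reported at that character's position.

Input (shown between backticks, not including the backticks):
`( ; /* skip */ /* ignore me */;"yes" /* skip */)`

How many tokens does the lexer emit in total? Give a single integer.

Answer: 5

Derivation:
pos=0: emit LPAREN '('
pos=2: emit SEMI ';'
pos=4: enter COMMENT mode (saw '/*')
exit COMMENT mode (now at pos=14)
pos=15: enter COMMENT mode (saw '/*')
exit COMMENT mode (now at pos=30)
pos=30: emit SEMI ';'
pos=31: enter STRING mode
pos=31: emit STR "yes" (now at pos=36)
pos=37: enter COMMENT mode (saw '/*')
exit COMMENT mode (now at pos=47)
pos=47: emit RPAREN ')'
DONE. 5 tokens: [LPAREN, SEMI, SEMI, STR, RPAREN]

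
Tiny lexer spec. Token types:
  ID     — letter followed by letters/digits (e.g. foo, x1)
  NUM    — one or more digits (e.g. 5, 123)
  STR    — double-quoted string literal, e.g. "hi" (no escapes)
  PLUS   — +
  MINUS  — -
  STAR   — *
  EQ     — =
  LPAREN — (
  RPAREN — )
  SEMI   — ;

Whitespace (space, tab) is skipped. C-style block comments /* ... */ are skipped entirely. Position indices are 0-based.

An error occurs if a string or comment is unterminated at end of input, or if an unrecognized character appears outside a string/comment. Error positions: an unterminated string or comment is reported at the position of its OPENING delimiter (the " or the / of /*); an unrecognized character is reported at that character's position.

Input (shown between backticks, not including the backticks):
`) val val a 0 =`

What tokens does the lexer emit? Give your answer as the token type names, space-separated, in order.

Answer: RPAREN ID ID ID NUM EQ

Derivation:
pos=0: emit RPAREN ')'
pos=2: emit ID 'val' (now at pos=5)
pos=6: emit ID 'val' (now at pos=9)
pos=10: emit ID 'a' (now at pos=11)
pos=12: emit NUM '0' (now at pos=13)
pos=14: emit EQ '='
DONE. 6 tokens: [RPAREN, ID, ID, ID, NUM, EQ]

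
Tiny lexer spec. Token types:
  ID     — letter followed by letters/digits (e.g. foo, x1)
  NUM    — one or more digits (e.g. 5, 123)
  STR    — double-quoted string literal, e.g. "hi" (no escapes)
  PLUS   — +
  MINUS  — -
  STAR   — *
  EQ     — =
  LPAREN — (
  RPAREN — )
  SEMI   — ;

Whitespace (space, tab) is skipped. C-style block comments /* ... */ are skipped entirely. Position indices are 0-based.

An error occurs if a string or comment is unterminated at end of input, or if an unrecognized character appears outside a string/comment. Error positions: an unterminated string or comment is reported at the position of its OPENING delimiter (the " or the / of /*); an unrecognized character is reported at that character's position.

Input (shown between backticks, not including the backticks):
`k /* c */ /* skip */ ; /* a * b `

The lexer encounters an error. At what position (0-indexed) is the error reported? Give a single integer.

Answer: 23

Derivation:
pos=0: emit ID 'k' (now at pos=1)
pos=2: enter COMMENT mode (saw '/*')
exit COMMENT mode (now at pos=9)
pos=10: enter COMMENT mode (saw '/*')
exit COMMENT mode (now at pos=20)
pos=21: emit SEMI ';'
pos=23: enter COMMENT mode (saw '/*')
pos=23: ERROR — unterminated comment (reached EOF)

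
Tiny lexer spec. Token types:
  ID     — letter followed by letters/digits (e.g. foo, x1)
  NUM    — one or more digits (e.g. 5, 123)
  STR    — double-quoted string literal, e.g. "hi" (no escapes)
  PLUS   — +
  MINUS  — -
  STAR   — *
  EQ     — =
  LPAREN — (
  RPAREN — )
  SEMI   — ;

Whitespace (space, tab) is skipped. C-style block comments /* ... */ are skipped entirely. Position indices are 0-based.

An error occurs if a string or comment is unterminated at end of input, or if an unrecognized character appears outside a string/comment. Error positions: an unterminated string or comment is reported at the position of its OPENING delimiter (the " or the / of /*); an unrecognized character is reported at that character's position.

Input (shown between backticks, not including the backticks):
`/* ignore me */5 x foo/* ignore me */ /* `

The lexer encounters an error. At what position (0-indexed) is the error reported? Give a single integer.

Answer: 38

Derivation:
pos=0: enter COMMENT mode (saw '/*')
exit COMMENT mode (now at pos=15)
pos=15: emit NUM '5' (now at pos=16)
pos=17: emit ID 'x' (now at pos=18)
pos=19: emit ID 'foo' (now at pos=22)
pos=22: enter COMMENT mode (saw '/*')
exit COMMENT mode (now at pos=37)
pos=38: enter COMMENT mode (saw '/*')
pos=38: ERROR — unterminated comment (reached EOF)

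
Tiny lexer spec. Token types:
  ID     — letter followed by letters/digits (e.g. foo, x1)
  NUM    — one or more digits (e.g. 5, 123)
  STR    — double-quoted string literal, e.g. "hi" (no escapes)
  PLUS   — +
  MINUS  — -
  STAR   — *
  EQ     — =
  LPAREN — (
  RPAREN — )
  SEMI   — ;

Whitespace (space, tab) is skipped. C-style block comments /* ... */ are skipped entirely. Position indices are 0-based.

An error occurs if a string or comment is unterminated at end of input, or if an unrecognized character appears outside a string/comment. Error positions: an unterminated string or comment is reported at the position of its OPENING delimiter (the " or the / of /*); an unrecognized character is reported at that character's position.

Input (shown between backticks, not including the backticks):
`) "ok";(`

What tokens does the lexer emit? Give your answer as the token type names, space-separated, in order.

Answer: RPAREN STR SEMI LPAREN

Derivation:
pos=0: emit RPAREN ')'
pos=2: enter STRING mode
pos=2: emit STR "ok" (now at pos=6)
pos=6: emit SEMI ';'
pos=7: emit LPAREN '('
DONE. 4 tokens: [RPAREN, STR, SEMI, LPAREN]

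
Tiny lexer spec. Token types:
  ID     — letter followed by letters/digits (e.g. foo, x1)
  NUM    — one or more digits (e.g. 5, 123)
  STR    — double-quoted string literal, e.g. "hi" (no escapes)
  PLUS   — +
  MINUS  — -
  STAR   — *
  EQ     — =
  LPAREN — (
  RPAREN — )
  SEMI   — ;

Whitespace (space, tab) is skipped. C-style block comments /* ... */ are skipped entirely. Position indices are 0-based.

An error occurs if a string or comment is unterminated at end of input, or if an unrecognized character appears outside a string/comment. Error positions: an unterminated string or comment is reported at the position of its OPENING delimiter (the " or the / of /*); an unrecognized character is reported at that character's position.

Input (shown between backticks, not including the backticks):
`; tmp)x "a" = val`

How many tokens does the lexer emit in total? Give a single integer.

Answer: 7

Derivation:
pos=0: emit SEMI ';'
pos=2: emit ID 'tmp' (now at pos=5)
pos=5: emit RPAREN ')'
pos=6: emit ID 'x' (now at pos=7)
pos=8: enter STRING mode
pos=8: emit STR "a" (now at pos=11)
pos=12: emit EQ '='
pos=14: emit ID 'val' (now at pos=17)
DONE. 7 tokens: [SEMI, ID, RPAREN, ID, STR, EQ, ID]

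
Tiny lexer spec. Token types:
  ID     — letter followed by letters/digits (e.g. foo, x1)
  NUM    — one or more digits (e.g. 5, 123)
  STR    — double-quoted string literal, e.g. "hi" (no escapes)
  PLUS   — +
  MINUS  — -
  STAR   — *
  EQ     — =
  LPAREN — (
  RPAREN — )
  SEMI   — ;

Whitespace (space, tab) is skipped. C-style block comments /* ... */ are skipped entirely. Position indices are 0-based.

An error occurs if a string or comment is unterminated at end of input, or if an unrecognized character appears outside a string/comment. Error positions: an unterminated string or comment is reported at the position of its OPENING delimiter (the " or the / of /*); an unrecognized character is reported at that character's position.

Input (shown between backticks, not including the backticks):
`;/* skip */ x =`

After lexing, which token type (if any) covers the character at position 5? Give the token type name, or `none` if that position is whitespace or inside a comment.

Answer: none

Derivation:
pos=0: emit SEMI ';'
pos=1: enter COMMENT mode (saw '/*')
exit COMMENT mode (now at pos=11)
pos=12: emit ID 'x' (now at pos=13)
pos=14: emit EQ '='
DONE. 3 tokens: [SEMI, ID, EQ]
Position 5: char is 'k' -> none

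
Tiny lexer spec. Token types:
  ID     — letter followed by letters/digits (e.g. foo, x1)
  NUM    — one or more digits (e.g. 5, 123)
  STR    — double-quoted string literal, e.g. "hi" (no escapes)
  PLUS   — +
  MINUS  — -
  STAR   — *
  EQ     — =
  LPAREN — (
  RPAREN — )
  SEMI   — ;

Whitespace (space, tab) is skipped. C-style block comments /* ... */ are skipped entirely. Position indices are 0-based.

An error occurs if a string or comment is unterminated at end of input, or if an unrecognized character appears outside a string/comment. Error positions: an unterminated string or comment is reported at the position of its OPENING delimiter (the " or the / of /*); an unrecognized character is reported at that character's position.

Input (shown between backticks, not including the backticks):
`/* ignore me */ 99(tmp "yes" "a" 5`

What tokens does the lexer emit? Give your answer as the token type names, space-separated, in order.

Answer: NUM LPAREN ID STR STR NUM

Derivation:
pos=0: enter COMMENT mode (saw '/*')
exit COMMENT mode (now at pos=15)
pos=16: emit NUM '99' (now at pos=18)
pos=18: emit LPAREN '('
pos=19: emit ID 'tmp' (now at pos=22)
pos=23: enter STRING mode
pos=23: emit STR "yes" (now at pos=28)
pos=29: enter STRING mode
pos=29: emit STR "a" (now at pos=32)
pos=33: emit NUM '5' (now at pos=34)
DONE. 6 tokens: [NUM, LPAREN, ID, STR, STR, NUM]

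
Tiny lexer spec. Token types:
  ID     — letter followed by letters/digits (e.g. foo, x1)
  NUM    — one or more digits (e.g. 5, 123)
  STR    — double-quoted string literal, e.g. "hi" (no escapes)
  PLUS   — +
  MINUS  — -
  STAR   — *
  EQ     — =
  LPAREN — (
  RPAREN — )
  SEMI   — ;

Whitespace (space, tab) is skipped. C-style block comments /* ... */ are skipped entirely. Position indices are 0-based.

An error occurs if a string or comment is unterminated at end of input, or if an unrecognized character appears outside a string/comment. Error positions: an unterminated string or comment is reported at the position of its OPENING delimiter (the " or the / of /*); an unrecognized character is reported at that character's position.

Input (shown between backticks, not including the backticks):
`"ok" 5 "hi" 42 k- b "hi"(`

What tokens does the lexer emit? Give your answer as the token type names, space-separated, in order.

pos=0: enter STRING mode
pos=0: emit STR "ok" (now at pos=4)
pos=5: emit NUM '5' (now at pos=6)
pos=7: enter STRING mode
pos=7: emit STR "hi" (now at pos=11)
pos=12: emit NUM '42' (now at pos=14)
pos=15: emit ID 'k' (now at pos=16)
pos=16: emit MINUS '-'
pos=18: emit ID 'b' (now at pos=19)
pos=20: enter STRING mode
pos=20: emit STR "hi" (now at pos=24)
pos=24: emit LPAREN '('
DONE. 9 tokens: [STR, NUM, STR, NUM, ID, MINUS, ID, STR, LPAREN]

Answer: STR NUM STR NUM ID MINUS ID STR LPAREN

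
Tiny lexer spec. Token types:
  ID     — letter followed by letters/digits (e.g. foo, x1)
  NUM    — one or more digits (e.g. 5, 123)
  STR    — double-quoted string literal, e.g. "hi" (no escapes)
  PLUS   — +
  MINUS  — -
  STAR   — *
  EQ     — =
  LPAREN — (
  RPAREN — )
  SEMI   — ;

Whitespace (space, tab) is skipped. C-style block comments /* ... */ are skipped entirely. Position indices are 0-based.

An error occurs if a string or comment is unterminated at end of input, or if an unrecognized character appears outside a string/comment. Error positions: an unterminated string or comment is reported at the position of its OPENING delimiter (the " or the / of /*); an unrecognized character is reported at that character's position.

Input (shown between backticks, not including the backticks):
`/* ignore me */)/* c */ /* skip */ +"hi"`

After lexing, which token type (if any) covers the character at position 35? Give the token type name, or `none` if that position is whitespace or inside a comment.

pos=0: enter COMMENT mode (saw '/*')
exit COMMENT mode (now at pos=15)
pos=15: emit RPAREN ')'
pos=16: enter COMMENT mode (saw '/*')
exit COMMENT mode (now at pos=23)
pos=24: enter COMMENT mode (saw '/*')
exit COMMENT mode (now at pos=34)
pos=35: emit PLUS '+'
pos=36: enter STRING mode
pos=36: emit STR "hi" (now at pos=40)
DONE. 3 tokens: [RPAREN, PLUS, STR]
Position 35: char is '+' -> PLUS

Answer: PLUS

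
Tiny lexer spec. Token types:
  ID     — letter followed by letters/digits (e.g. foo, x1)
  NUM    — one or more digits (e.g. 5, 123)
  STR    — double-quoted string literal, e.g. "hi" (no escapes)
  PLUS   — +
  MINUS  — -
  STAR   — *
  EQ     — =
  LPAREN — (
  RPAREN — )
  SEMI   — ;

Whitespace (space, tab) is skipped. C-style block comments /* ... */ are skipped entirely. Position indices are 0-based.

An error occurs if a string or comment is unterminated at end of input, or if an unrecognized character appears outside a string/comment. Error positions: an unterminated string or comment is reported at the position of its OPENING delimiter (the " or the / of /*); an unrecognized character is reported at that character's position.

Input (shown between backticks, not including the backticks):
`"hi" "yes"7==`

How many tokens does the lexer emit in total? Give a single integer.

Answer: 5

Derivation:
pos=0: enter STRING mode
pos=0: emit STR "hi" (now at pos=4)
pos=5: enter STRING mode
pos=5: emit STR "yes" (now at pos=10)
pos=10: emit NUM '7' (now at pos=11)
pos=11: emit EQ '='
pos=12: emit EQ '='
DONE. 5 tokens: [STR, STR, NUM, EQ, EQ]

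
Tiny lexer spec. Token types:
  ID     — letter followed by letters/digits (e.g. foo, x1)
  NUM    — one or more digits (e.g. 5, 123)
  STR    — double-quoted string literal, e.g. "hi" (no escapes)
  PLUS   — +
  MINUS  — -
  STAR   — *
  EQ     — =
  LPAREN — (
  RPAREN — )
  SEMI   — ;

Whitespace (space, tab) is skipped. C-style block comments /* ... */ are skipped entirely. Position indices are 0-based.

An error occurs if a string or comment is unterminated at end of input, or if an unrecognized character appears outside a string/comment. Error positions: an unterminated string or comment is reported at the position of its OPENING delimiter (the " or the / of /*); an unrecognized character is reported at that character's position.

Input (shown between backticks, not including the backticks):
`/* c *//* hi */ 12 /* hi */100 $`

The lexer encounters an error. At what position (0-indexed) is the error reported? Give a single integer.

Answer: 31

Derivation:
pos=0: enter COMMENT mode (saw '/*')
exit COMMENT mode (now at pos=7)
pos=7: enter COMMENT mode (saw '/*')
exit COMMENT mode (now at pos=15)
pos=16: emit NUM '12' (now at pos=18)
pos=19: enter COMMENT mode (saw '/*')
exit COMMENT mode (now at pos=27)
pos=27: emit NUM '100' (now at pos=30)
pos=31: ERROR — unrecognized char '$'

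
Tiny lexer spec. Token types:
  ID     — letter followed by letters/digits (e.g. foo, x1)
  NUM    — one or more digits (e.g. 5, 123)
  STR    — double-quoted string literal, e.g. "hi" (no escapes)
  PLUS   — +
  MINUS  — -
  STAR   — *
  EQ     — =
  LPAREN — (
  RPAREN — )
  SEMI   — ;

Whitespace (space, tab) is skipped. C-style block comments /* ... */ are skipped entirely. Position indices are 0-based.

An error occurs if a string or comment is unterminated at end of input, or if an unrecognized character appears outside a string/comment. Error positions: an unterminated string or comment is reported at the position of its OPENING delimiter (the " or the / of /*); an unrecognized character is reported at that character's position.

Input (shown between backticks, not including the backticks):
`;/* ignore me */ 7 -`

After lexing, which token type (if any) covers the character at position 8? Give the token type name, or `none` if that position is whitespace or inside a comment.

Answer: none

Derivation:
pos=0: emit SEMI ';'
pos=1: enter COMMENT mode (saw '/*')
exit COMMENT mode (now at pos=16)
pos=17: emit NUM '7' (now at pos=18)
pos=19: emit MINUS '-'
DONE. 3 tokens: [SEMI, NUM, MINUS]
Position 8: char is 'r' -> none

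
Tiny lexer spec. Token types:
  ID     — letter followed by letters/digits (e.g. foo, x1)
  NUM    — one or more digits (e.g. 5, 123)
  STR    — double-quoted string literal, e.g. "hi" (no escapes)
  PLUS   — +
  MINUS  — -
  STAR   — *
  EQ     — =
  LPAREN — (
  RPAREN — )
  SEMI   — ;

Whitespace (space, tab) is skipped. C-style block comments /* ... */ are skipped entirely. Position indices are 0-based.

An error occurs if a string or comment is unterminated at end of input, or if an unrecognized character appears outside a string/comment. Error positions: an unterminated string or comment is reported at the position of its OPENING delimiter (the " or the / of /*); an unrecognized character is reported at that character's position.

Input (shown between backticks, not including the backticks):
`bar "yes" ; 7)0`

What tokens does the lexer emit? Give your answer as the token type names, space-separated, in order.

pos=0: emit ID 'bar' (now at pos=3)
pos=4: enter STRING mode
pos=4: emit STR "yes" (now at pos=9)
pos=10: emit SEMI ';'
pos=12: emit NUM '7' (now at pos=13)
pos=13: emit RPAREN ')'
pos=14: emit NUM '0' (now at pos=15)
DONE. 6 tokens: [ID, STR, SEMI, NUM, RPAREN, NUM]

Answer: ID STR SEMI NUM RPAREN NUM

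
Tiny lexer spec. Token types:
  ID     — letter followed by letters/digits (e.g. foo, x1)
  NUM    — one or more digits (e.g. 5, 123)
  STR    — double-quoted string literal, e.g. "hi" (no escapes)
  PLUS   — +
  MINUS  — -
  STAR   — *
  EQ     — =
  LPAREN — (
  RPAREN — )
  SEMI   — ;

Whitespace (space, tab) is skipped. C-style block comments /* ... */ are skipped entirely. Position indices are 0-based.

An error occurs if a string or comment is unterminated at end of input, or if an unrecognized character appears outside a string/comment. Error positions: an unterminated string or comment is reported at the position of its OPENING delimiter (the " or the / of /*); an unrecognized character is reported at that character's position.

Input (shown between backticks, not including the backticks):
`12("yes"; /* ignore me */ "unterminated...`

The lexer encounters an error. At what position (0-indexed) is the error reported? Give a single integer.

Answer: 26

Derivation:
pos=0: emit NUM '12' (now at pos=2)
pos=2: emit LPAREN '('
pos=3: enter STRING mode
pos=3: emit STR "yes" (now at pos=8)
pos=8: emit SEMI ';'
pos=10: enter COMMENT mode (saw '/*')
exit COMMENT mode (now at pos=25)
pos=26: enter STRING mode
pos=26: ERROR — unterminated string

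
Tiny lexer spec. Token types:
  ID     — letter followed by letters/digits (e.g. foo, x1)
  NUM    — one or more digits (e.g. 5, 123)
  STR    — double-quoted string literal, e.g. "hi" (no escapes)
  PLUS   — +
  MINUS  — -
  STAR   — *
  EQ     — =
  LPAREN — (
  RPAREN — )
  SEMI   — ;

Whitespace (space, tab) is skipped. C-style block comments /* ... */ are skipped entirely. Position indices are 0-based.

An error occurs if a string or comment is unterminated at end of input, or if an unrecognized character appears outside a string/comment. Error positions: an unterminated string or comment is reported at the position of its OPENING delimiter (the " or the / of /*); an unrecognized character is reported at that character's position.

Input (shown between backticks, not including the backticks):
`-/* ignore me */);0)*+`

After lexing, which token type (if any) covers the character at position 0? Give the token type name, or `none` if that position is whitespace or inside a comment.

Answer: MINUS

Derivation:
pos=0: emit MINUS '-'
pos=1: enter COMMENT mode (saw '/*')
exit COMMENT mode (now at pos=16)
pos=16: emit RPAREN ')'
pos=17: emit SEMI ';'
pos=18: emit NUM '0' (now at pos=19)
pos=19: emit RPAREN ')'
pos=20: emit STAR '*'
pos=21: emit PLUS '+'
DONE. 7 tokens: [MINUS, RPAREN, SEMI, NUM, RPAREN, STAR, PLUS]
Position 0: char is '-' -> MINUS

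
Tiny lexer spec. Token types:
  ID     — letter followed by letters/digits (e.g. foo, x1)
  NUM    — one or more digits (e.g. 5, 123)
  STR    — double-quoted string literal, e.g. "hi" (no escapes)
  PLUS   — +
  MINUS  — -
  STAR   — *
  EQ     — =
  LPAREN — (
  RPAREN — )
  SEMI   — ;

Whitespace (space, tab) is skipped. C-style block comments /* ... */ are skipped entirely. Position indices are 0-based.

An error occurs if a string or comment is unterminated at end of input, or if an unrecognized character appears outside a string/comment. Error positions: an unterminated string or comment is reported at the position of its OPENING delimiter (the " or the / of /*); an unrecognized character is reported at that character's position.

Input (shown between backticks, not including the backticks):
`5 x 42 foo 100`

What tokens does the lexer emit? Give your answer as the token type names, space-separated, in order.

pos=0: emit NUM '5' (now at pos=1)
pos=2: emit ID 'x' (now at pos=3)
pos=4: emit NUM '42' (now at pos=6)
pos=7: emit ID 'foo' (now at pos=10)
pos=11: emit NUM '100' (now at pos=14)
DONE. 5 tokens: [NUM, ID, NUM, ID, NUM]

Answer: NUM ID NUM ID NUM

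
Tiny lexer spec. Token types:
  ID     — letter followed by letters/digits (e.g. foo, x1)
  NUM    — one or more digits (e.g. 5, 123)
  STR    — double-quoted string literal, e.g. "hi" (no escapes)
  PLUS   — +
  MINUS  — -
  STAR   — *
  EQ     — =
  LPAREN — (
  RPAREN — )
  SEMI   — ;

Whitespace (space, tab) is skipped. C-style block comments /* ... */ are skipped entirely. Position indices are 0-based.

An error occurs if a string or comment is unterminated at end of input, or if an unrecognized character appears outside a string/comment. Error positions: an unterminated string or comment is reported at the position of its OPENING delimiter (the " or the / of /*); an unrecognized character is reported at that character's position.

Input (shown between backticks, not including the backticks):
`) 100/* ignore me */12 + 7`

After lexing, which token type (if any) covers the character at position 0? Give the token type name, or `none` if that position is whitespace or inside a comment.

pos=0: emit RPAREN ')'
pos=2: emit NUM '100' (now at pos=5)
pos=5: enter COMMENT mode (saw '/*')
exit COMMENT mode (now at pos=20)
pos=20: emit NUM '12' (now at pos=22)
pos=23: emit PLUS '+'
pos=25: emit NUM '7' (now at pos=26)
DONE. 5 tokens: [RPAREN, NUM, NUM, PLUS, NUM]
Position 0: char is ')' -> RPAREN

Answer: RPAREN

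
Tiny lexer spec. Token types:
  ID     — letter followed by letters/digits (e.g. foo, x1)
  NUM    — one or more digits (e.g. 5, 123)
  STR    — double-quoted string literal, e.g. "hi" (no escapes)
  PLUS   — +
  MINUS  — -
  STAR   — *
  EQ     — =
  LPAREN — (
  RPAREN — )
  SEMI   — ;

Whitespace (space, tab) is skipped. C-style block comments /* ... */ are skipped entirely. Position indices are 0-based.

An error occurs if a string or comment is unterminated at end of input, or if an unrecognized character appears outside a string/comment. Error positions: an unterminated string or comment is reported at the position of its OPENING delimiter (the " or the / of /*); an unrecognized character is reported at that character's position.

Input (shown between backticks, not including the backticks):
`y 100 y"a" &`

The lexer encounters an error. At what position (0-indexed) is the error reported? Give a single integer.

pos=0: emit ID 'y' (now at pos=1)
pos=2: emit NUM '100' (now at pos=5)
pos=6: emit ID 'y' (now at pos=7)
pos=7: enter STRING mode
pos=7: emit STR "a" (now at pos=10)
pos=11: ERROR — unrecognized char '&'

Answer: 11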